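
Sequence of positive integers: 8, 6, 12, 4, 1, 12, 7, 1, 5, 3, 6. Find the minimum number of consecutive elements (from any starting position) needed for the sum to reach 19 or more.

add 8: running sum 8 < 19
add 6: running sum 14 < 19
end 2: [8, 6, 12] sum 26, len 3
end 3: [6, 12, 4] sum 22, len 3
end 4: [6, 12, 4, 1] sum 23, len 4
end 5: [12, 4, 1, 12] sum 29, len 4
end 6: [12, 7] sum 19, len 2
end 7: [12, 7, 1] sum 20, len 3
end 8: [12, 7, 1, 5] sum 25, len 4
end 9: [12, 7, 1, 5, 3] sum 28, len 5
end 10: [7, 1, 5, 3, 6] sum 22, len 5
Shortest qualifying length: 2.

2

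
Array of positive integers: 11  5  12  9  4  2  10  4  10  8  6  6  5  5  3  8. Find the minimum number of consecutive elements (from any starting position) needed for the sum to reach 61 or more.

add 11: running sum 11 < 61
add 5: running sum 16 < 61
add 12: running sum 28 < 61
add 9: running sum 37 < 61
add 4: running sum 41 < 61
add 2: running sum 43 < 61
add 10: running sum 53 < 61
add 4: running sum 57 < 61
end 8: [11, 5, 12, 9, 4, 2, 10, 4, 10] sum 67, len 9
end 9: [5, 12, 9, 4, 2, 10, 4, 10, 8] sum 64, len 9
end 10: [12, 9, 4, 2, 10, 4, 10, 8, 6] sum 65, len 9
end 11: [12, 9, 4, 2, 10, 4, 10, 8, 6, 6] sum 71, len 10
end 12: [9, 4, 2, 10, 4, 10, 8, 6, 6, 5] sum 64, len 10
end 13: [9, 4, 2, 10, 4, 10, 8, 6, 6, 5, 5] sum 69, len 11
end 14: [4, 2, 10, 4, 10, 8, 6, 6, 5, 5, 3] sum 63, len 11
end 15: [10, 4, 10, 8, 6, 6, 5, 5, 3, 8] sum 65, len 10
Shortest qualifying length: 9.

9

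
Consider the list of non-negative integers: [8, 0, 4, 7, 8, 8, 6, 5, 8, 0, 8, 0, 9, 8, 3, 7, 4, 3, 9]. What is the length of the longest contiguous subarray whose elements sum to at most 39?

8

Extend to the right; shrink from the left whenever the sum exceeds 39:
[8] sum 8 len 1
[8, 0] sum 8 len 2
[8, 0, 4] sum 12 len 3
[8, 0, 4, 7] sum 19 len 4
[8, 0, 4, 7, 8] sum 27 len 5
[8, 0, 4, 7, 8, 8] sum 35 len 6
[0, 4, 7, 8, 8, 6] sum 33 len 6
[0, 4, 7, 8, 8, 6, 5] sum 38 len 7
[8, 8, 6, 5, 8] sum 35 len 5
[8, 8, 6, 5, 8, 0] sum 35 len 6
[8, 6, 5, 8, 0, 8] sum 35 len 6
[8, 6, 5, 8, 0, 8, 0] sum 35 len 7
[6, 5, 8, 0, 8, 0, 9] sum 36 len 7
[5, 8, 0, 8, 0, 9, 8] sum 38 len 7
[8, 0, 8, 0, 9, 8, 3] sum 36 len 7
[0, 8, 0, 9, 8, 3, 7] sum 35 len 7
[0, 8, 0, 9, 8, 3, 7, 4] sum 39 len 8
[0, 9, 8, 3, 7, 4, 3] sum 34 len 7
[8, 3, 7, 4, 3, 9] sum 34 len 6
Longest length seen: 8.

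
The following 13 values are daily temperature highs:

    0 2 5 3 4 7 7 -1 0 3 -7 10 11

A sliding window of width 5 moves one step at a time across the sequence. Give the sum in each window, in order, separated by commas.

14, 21, 26, 20, 17, 16, 2, 5, 17

0 2 5 3 4 → sum 14
2 5 3 4 7 → sum 21
5 3 4 7 7 → sum 26
3 4 7 7 -1 → sum 20
4 7 7 -1 0 → sum 17
7 7 -1 0 3 → sum 16
7 -1 0 3 -7 → sum 2
-1 0 3 -7 10 → sum 5
0 3 -7 10 11 → sum 17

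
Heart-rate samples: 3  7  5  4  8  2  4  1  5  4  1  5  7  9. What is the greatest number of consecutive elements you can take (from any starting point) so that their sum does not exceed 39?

Extend to the right; shrink from the left whenever the sum exceeds 39:
→ 3: sum 3, len 1
→ 7: sum 10, len 2
→ 5: sum 15, len 3
→ 4: sum 19, len 4
→ 8: sum 27, len 5
→ 2: sum 29, len 6
→ 4: sum 33, len 7
→ 1: sum 34, len 8
→ 5: sum 39, len 9
→ 4 (dropped 3, 7): sum 33, len 8
→ 1: sum 34, len 9
→ 5: sum 39, len 10
→ 7 (dropped 5, 4): sum 37, len 9
→ 9 (dropped 8): sum 38, len 9
Longest length seen: 10.

10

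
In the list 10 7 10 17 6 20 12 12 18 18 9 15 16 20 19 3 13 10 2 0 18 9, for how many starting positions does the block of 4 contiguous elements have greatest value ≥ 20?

8

10 7 10 17 → max 17
7 10 17 6 → max 17
10 17 6 20 → max 20  ≥ 20 ✓
17 6 20 12 → max 20  ≥ 20 ✓
6 20 12 12 → max 20  ≥ 20 ✓
20 12 12 18 → max 20  ≥ 20 ✓
12 12 18 18 → max 18
12 18 18 9 → max 18
18 18 9 15 → max 18
18 9 15 16 → max 18
9 15 16 20 → max 20  ≥ 20 ✓
15 16 20 19 → max 20  ≥ 20 ✓
16 20 19 3 → max 20  ≥ 20 ✓
20 19 3 13 → max 20  ≥ 20 ✓
19 3 13 10 → max 19
3 13 10 2 → max 13
13 10 2 0 → max 13
10 2 0 18 → max 18
2 0 18 9 → max 18
8 windows satisfy the condition.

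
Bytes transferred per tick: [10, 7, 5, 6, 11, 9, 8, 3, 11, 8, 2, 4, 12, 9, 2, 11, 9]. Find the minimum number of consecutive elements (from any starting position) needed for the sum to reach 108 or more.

15

Extend right; whenever the sum reaches 108, record the length and shrink from the left:
add 10: running sum 10 < 108
add 7: running sum 17 < 108
add 5: running sum 22 < 108
add 6: running sum 28 < 108
add 11: running sum 39 < 108
add 9: running sum 48 < 108
add 8: running sum 56 < 108
add 3: running sum 59 < 108
add 11: running sum 70 < 108
add 8: running sum 78 < 108
add 2: running sum 80 < 108
add 4: running sum 84 < 108
add 12: running sum 96 < 108
add 9: running sum 105 < 108
add 2: running sum 107 < 108
end 15: [7, 5, 6, 11, 9, 8, 3, 11, 8, 2, 4, 12, 9, 2, 11] sum 108, len 15
end 16: [5, 6, 11, 9, 8, 3, 11, 8, 2, 4, 12, 9, 2, 11, 9] sum 110, len 15
Shortest qualifying length: 15.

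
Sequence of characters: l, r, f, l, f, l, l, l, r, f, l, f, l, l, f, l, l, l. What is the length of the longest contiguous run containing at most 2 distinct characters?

9

Extend right; when distinct count exceeds 2, shrink from the left:
add l: window [l] (1 distinct), len 1
add r: window [l, r] (2 distinct), len 2
add f: window [r, f] (2 distinct), len 2
add l: window [f, l] (2 distinct), len 2
add f: window [f, l, f] (2 distinct), len 3
add l: window [f, l, f, l] (2 distinct), len 4
add l: window [f, l, f, l, l] (2 distinct), len 5
add l: window [f, l, f, l, l, l] (2 distinct), len 6
add r: window [l, l, l, r] (2 distinct), len 4
add f: window [r, f] (2 distinct), len 2
add l: window [f, l] (2 distinct), len 2
add f: window [f, l, f] (2 distinct), len 3
add l: window [f, l, f, l] (2 distinct), len 4
add l: window [f, l, f, l, l] (2 distinct), len 5
add f: window [f, l, f, l, l, f] (2 distinct), len 6
add l: window [f, l, f, l, l, f, l] (2 distinct), len 7
add l: window [f, l, f, l, l, f, l, l] (2 distinct), len 8
add l: window [f, l, f, l, l, f, l, l, l] (2 distinct), len 9
Longest length with ≤2 distinct: 9.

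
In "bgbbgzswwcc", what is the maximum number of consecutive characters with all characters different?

5

[b] len 1
[b, g] len 2
[g, b] len 2
[b] len 1
[b, g] len 2
[b, g, z] len 3
[b, g, z, s] len 4
[b, g, z, s, w] len 5
[w] len 1
[w, c] len 2
[c] len 1
Longest all-distinct length: 5.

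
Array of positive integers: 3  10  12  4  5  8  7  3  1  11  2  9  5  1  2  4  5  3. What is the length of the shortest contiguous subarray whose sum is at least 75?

add 3: running sum 3 < 75
add 10: running sum 13 < 75
add 12: running sum 25 < 75
add 4: running sum 29 < 75
add 5: running sum 34 < 75
add 8: running sum 42 < 75
add 7: running sum 49 < 75
add 3: running sum 52 < 75
add 1: running sum 53 < 75
add 11: running sum 64 < 75
add 2: running sum 66 < 75
add 9: shortest ending here [3, 10, 12, 4, 5, 8, 7, 3, 1, 11, 2, 9] sum 75, len 12
add 5: shortest ending here [10, 12, 4, 5, 8, 7, 3, 1, 11, 2, 9, 5] sum 77, len 12
add 1: shortest ending here [10, 12, 4, 5, 8, 7, 3, 1, 11, 2, 9, 5, 1] sum 78, len 13
add 2: shortest ending here [10, 12, 4, 5, 8, 7, 3, 1, 11, 2, 9, 5, 1, 2] sum 80, len 14
add 4: shortest ending here [10, 12, 4, 5, 8, 7, 3, 1, 11, 2, 9, 5, 1, 2, 4] sum 84, len 15
add 5: shortest ending here [12, 4, 5, 8, 7, 3, 1, 11, 2, 9, 5, 1, 2, 4, 5] sum 79, len 15
add 3: shortest ending here [12, 4, 5, 8, 7, 3, 1, 11, 2, 9, 5, 1, 2, 4, 5, 3] sum 82, len 16
Shortest qualifying length: 12.

12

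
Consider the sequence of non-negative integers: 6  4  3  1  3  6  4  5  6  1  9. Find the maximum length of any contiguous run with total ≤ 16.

4

Extend to the right; shrink from the left whenever the sum exceeds 16:
→ 6: sum 6, len 1
→ 4: sum 10, len 2
→ 3: sum 13, len 3
→ 1: sum 14, len 4
→ 3 (dropped 6): sum 11, len 4
→ 6 (dropped 4): sum 13, len 4
→ 4 (dropped 3): sum 14, len 4
→ 5 (dropped 1, 3): sum 15, len 3
→ 6 (dropped 6): sum 15, len 3
→ 1: sum 16, len 4
→ 9 (dropped 4, 5): sum 16, len 3
Longest length seen: 4.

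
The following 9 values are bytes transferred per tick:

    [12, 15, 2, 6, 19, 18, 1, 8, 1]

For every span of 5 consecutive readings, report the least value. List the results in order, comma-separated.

2, 2, 1, 1, 1

Sliding a size-5 window across the 9 values:
[12, 15, 2, 6, 19] → min 2
[15, 2, 6, 19, 18] → min 2
[2, 6, 19, 18, 1] → min 1
[6, 19, 18, 1, 8] → min 1
[19, 18, 1, 8, 1] → min 1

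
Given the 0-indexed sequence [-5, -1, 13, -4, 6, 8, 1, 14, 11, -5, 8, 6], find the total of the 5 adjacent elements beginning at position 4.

40

Elements at indices 4..8: 6, 8, 1, 14, 11
sum(6, 8, 1, 14, 11) = 40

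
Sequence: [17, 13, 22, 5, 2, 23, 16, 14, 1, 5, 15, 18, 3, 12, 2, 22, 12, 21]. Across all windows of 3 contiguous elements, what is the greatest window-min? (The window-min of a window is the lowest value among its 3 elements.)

(17, 13, 22) → min 13
(13, 22, 5) → min 5
(22, 5, 2) → min 2
(5, 2, 23) → min 2
(2, 23, 16) → min 2
(23, 16, 14) → min 14
(16, 14, 1) → min 1
(14, 1, 5) → min 1
(1, 5, 15) → min 1
(5, 15, 18) → min 5
(15, 18, 3) → min 3
(18, 3, 12) → min 3
(3, 12, 2) → min 2
(12, 2, 22) → min 2
(2, 22, 12) → min 2
(22, 12, 21) → min 12
Greatest of these is 14.

14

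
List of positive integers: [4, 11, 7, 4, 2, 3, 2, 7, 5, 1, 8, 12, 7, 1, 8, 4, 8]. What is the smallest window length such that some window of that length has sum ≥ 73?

add 4: running sum 4 < 73
add 11: running sum 15 < 73
add 7: running sum 22 < 73
add 4: running sum 26 < 73
add 2: running sum 28 < 73
add 3: running sum 31 < 73
add 2: running sum 33 < 73
add 7: running sum 40 < 73
add 5: running sum 45 < 73
add 1: running sum 46 < 73
add 8: running sum 54 < 73
add 12: running sum 66 < 73
add 7: shortest ending here [4, 11, 7, 4, 2, 3, 2, 7, 5, 1, 8, 12, 7] sum 73, len 13
add 1: shortest ending here [4, 11, 7, 4, 2, 3, 2, 7, 5, 1, 8, 12, 7, 1] sum 74, len 14
add 8: shortest ending here [11, 7, 4, 2, 3, 2, 7, 5, 1, 8, 12, 7, 1, 8] sum 78, len 14
add 4: shortest ending here [11, 7, 4, 2, 3, 2, 7, 5, 1, 8, 12, 7, 1, 8, 4] sum 82, len 15
add 8: shortest ending here [7, 4, 2, 3, 2, 7, 5, 1, 8, 12, 7, 1, 8, 4, 8] sum 79, len 15
Shortest qualifying length: 13.

13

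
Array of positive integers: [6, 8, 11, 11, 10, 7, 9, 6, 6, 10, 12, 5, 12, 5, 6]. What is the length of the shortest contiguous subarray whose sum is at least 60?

add 6: running sum 6 < 60
add 8: running sum 14 < 60
add 11: running sum 25 < 60
add 11: running sum 36 < 60
add 10: running sum 46 < 60
add 7: running sum 53 < 60
add 9: shortest ending here [6, 8, 11, 11, 10, 7, 9] sum 62, len 7
add 6: shortest ending here [8, 11, 11, 10, 7, 9, 6] sum 62, len 7
add 6: shortest ending here [11, 11, 10, 7, 9, 6, 6] sum 60, len 7
add 10: shortest ending here [11, 11, 10, 7, 9, 6, 6, 10] sum 70, len 8
add 12: shortest ending here [10, 7, 9, 6, 6, 10, 12] sum 60, len 7
add 5: shortest ending here [10, 7, 9, 6, 6, 10, 12, 5] sum 65, len 8
add 12: shortest ending here [9, 6, 6, 10, 12, 5, 12] sum 60, len 7
add 5: shortest ending here [9, 6, 6, 10, 12, 5, 12, 5] sum 65, len 8
add 6: shortest ending here [6, 6, 10, 12, 5, 12, 5, 6] sum 62, len 8
Shortest qualifying length: 7.

7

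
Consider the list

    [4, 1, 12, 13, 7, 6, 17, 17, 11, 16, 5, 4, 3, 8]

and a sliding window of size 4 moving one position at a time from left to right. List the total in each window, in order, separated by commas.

30, 33, 38, 43, 47, 51, 61, 49, 36, 28, 20

[4, 1, 12, 13] → sum 30
[1, 12, 13, 7] → sum 33
[12, 13, 7, 6] → sum 38
[13, 7, 6, 17] → sum 43
[7, 6, 17, 17] → sum 47
[6, 17, 17, 11] → sum 51
[17, 17, 11, 16] → sum 61
[17, 11, 16, 5] → sum 49
[11, 16, 5, 4] → sum 36
[16, 5, 4, 3] → sum 28
[5, 4, 3, 8] → sum 20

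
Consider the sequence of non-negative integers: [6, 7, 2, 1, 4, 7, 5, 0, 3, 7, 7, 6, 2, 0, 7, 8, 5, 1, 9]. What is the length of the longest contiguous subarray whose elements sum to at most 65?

16

add 6: [6] sum 6, len 1
add 7: [6, 7] sum 13, len 2
add 2: [6, 7, 2] sum 15, len 3
add 1: [6, 7, 2, 1] sum 16, len 4
add 4: [6, 7, 2, 1, 4] sum 20, len 5
add 7: [6, 7, 2, 1, 4, 7] sum 27, len 6
add 5: [6, 7, 2, 1, 4, 7, 5] sum 32, len 7
add 0: [6, 7, 2, 1, 4, 7, 5, 0] sum 32, len 8
add 3: [6, 7, 2, 1, 4, 7, 5, 0, 3] sum 35, len 9
add 7: [6, 7, 2, 1, 4, 7, 5, 0, 3, 7] sum 42, len 10
add 7: [6, 7, 2, 1, 4, 7, 5, 0, 3, 7, 7] sum 49, len 11
add 6: [6, 7, 2, 1, 4, 7, 5, 0, 3, 7, 7, 6] sum 55, len 12
add 2: [6, 7, 2, 1, 4, 7, 5, 0, 3, 7, 7, 6, 2] sum 57, len 13
add 0: [6, 7, 2, 1, 4, 7, 5, 0, 3, 7, 7, 6, 2, 0] sum 57, len 14
add 7: [6, 7, 2, 1, 4, 7, 5, 0, 3, 7, 7, 6, 2, 0, 7] sum 64, len 15
add 8: [2, 1, 4, 7, 5, 0, 3, 7, 7, 6, 2, 0, 7, 8] sum 59, len 14
add 5: [2, 1, 4, 7, 5, 0, 3, 7, 7, 6, 2, 0, 7, 8, 5] sum 64, len 15
add 1: [2, 1, 4, 7, 5, 0, 3, 7, 7, 6, 2, 0, 7, 8, 5, 1] sum 65, len 16
add 9: [5, 0, 3, 7, 7, 6, 2, 0, 7, 8, 5, 1, 9] sum 60, len 13
Longest length seen: 16.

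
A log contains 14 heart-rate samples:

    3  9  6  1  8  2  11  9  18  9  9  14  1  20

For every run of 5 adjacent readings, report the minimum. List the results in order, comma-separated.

3 9 6 1 8 → min 1
9 6 1 8 2 → min 1
6 1 8 2 11 → min 1
1 8 2 11 9 → min 1
8 2 11 9 18 → min 2
2 11 9 18 9 → min 2
11 9 18 9 9 → min 9
9 18 9 9 14 → min 9
18 9 9 14 1 → min 1
9 9 14 1 20 → min 1

1, 1, 1, 1, 2, 2, 9, 9, 1, 1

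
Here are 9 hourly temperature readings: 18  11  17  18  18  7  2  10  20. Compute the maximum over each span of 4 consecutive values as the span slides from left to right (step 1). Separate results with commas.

Sliding a size-4 window across the 9 values:
18 11 17 18 → max 18
11 17 18 18 → max 18
17 18 18 7 → max 18
18 18 7 2 → max 18
18 7 2 10 → max 18
7 2 10 20 → max 20

18, 18, 18, 18, 18, 20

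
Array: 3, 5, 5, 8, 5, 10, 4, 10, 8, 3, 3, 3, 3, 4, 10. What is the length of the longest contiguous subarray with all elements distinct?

4

add 3: [3] len 1
add 5: [3, 5] len 2
add 5 (repeat 5, move left end past it): [5] len 1
add 8: [5, 8] len 2
add 5 (repeat 5, move left end past it): [8, 5] len 2
add 10: [8, 5, 10] len 3
add 4: [8, 5, 10, 4] len 4
add 10 (repeat 10, move left end past it): [4, 10] len 2
add 8: [4, 10, 8] len 3
add 3: [4, 10, 8, 3] len 4
add 3 (repeat 3, move left end past it): [3] len 1
add 3 (repeat 3, move left end past it): [3] len 1
add 3 (repeat 3, move left end past it): [3] len 1
add 4: [3, 4] len 2
add 10: [3, 4, 10] len 3
Longest all-distinct length: 4.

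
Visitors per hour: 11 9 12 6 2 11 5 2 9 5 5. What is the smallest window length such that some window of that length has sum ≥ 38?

4

add 11: running sum 11 < 38
add 9: running sum 20 < 38
add 12: running sum 32 < 38
end 3: [11, 9, 12, 6] sum 38, len 4
end 4: [11, 9, 12, 6, 2] sum 40, len 5
end 5: [9, 12, 6, 2, 11] sum 40, len 5
end 6: [9, 12, 6, 2, 11, 5] sum 45, len 6
end 7: [12, 6, 2, 11, 5, 2] sum 38, len 6
end 8: [12, 6, 2, 11, 5, 2, 9] sum 47, len 7
end 9: [6, 2, 11, 5, 2, 9, 5] sum 40, len 7
end 10: [2, 11, 5, 2, 9, 5, 5] sum 39, len 7
Shortest qualifying length: 4.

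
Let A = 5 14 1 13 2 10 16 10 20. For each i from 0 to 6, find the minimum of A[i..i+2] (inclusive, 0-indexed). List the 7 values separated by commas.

[5, 14, 1] → min 1
[14, 1, 13] → min 1
[1, 13, 2] → min 1
[13, 2, 10] → min 2
[2, 10, 16] → min 2
[10, 16, 10] → min 10
[16, 10, 20] → min 10

1, 1, 1, 2, 2, 10, 10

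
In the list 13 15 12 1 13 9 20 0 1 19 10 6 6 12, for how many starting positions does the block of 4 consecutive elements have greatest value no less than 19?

[13, 15, 12, 1] → max 15
[15, 12, 1, 13] → max 15
[12, 1, 13, 9] → max 13
[1, 13, 9, 20] → max 20  ≥ 19 ✓
[13, 9, 20, 0] → max 20  ≥ 19 ✓
[9, 20, 0, 1] → max 20  ≥ 19 ✓
[20, 0, 1, 19] → max 20  ≥ 19 ✓
[0, 1, 19, 10] → max 19  ≥ 19 ✓
[1, 19, 10, 6] → max 19  ≥ 19 ✓
[19, 10, 6, 6] → max 19  ≥ 19 ✓
[10, 6, 6, 12] → max 12
7 windows satisfy the condition.

7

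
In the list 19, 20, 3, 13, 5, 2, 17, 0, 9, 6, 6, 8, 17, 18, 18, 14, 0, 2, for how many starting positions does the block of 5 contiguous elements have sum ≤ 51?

19 20 3 13 5 → sum 60
20 3 13 5 2 → sum 43  ≤ 51 ✓
3 13 5 2 17 → sum 40  ≤ 51 ✓
13 5 2 17 0 → sum 37  ≤ 51 ✓
5 2 17 0 9 → sum 33  ≤ 51 ✓
2 17 0 9 6 → sum 34  ≤ 51 ✓
17 0 9 6 6 → sum 38  ≤ 51 ✓
0 9 6 6 8 → sum 29  ≤ 51 ✓
9 6 6 8 17 → sum 46  ≤ 51 ✓
6 6 8 17 18 → sum 55
6 8 17 18 18 → sum 67
8 17 18 18 14 → sum 75
17 18 18 14 0 → sum 67
18 18 14 0 2 → sum 52
8 windows satisfy the condition.

8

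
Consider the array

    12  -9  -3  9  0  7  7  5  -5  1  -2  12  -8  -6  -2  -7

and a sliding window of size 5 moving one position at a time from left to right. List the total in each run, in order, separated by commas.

9, 4, 20, 28, 14, 15, 6, 11, -2, -3, -6, -11

(12, -9, -3, 9, 0) → sum 9
(-9, -3, 9, 0, 7) → sum 4
(-3, 9, 0, 7, 7) → sum 20
(9, 0, 7, 7, 5) → sum 28
(0, 7, 7, 5, -5) → sum 14
(7, 7, 5, -5, 1) → sum 15
(7, 5, -5, 1, -2) → sum 6
(5, -5, 1, -2, 12) → sum 11
(-5, 1, -2, 12, -8) → sum -2
(1, -2, 12, -8, -6) → sum -3
(-2, 12, -8, -6, -2) → sum -6
(12, -8, -6, -2, -7) → sum -11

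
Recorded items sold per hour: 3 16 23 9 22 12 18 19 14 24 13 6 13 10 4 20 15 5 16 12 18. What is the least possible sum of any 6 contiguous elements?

66

[3, 16, 23, 9, 22, 12] → sum 85
[16, 23, 9, 22, 12, 18] → sum 100
[23, 9, 22, 12, 18, 19] → sum 103
[9, 22, 12, 18, 19, 14] → sum 94
[22, 12, 18, 19, 14, 24] → sum 109
[12, 18, 19, 14, 24, 13] → sum 100
[18, 19, 14, 24, 13, 6] → sum 94
[19, 14, 24, 13, 6, 13] → sum 89
[14, 24, 13, 6, 13, 10] → sum 80
[24, 13, 6, 13, 10, 4] → sum 70
[13, 6, 13, 10, 4, 20] → sum 66
[6, 13, 10, 4, 20, 15] → sum 68
[13, 10, 4, 20, 15, 5] → sum 67
[10, 4, 20, 15, 5, 16] → sum 70
[4, 20, 15, 5, 16, 12] → sum 72
[20, 15, 5, 16, 12, 18] → sum 86
Least of these is 66.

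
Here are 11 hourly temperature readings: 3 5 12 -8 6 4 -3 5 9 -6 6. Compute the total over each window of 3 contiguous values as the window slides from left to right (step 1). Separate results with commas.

3 5 12 → sum 20
5 12 -8 → sum 9
12 -8 6 → sum 10
-8 6 4 → sum 2
6 4 -3 → sum 7
4 -3 5 → sum 6
-3 5 9 → sum 11
5 9 -6 → sum 8
9 -6 6 → sum 9

20, 9, 10, 2, 7, 6, 11, 8, 9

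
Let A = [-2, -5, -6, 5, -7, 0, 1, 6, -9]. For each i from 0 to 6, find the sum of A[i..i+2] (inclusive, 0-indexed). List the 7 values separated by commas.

[-2, -5, -6] → sum -13
[-5, -6, 5] → sum -6
[-6, 5, -7] → sum -8
[5, -7, 0] → sum -2
[-7, 0, 1] → sum -6
[0, 1, 6] → sum 7
[1, 6, -9] → sum -2

-13, -6, -8, -2, -6, 7, -2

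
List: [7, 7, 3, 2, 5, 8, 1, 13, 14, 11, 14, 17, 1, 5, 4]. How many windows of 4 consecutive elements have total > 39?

[7, 7, 3, 2] → sum 19
[7, 3, 2, 5] → sum 17
[3, 2, 5, 8] → sum 18
[2, 5, 8, 1] → sum 16
[5, 8, 1, 13] → sum 27
[8, 1, 13, 14] → sum 36
[1, 13, 14, 11] → sum 39
[13, 14, 11, 14] → sum 52  > 39 ✓
[14, 11, 14, 17] → sum 56  > 39 ✓
[11, 14, 17, 1] → sum 43  > 39 ✓
[14, 17, 1, 5] → sum 37
[17, 1, 5, 4] → sum 27
3 windows satisfy the condition.

3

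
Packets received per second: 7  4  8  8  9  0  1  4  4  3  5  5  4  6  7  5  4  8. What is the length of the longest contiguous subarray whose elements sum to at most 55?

12

[7] sum 7 len 1
[7, 4] sum 11 len 2
[7, 4, 8] sum 19 len 3
[7, 4, 8, 8] sum 27 len 4
[7, 4, 8, 8, 9] sum 36 len 5
[7, 4, 8, 8, 9, 0] sum 36 len 6
[7, 4, 8, 8, 9, 0, 1] sum 37 len 7
[7, 4, 8, 8, 9, 0, 1, 4] sum 41 len 8
[7, 4, 8, 8, 9, 0, 1, 4, 4] sum 45 len 9
[7, 4, 8, 8, 9, 0, 1, 4, 4, 3] sum 48 len 10
[7, 4, 8, 8, 9, 0, 1, 4, 4, 3, 5] sum 53 len 11
[4, 8, 8, 9, 0, 1, 4, 4, 3, 5, 5] sum 51 len 11
[4, 8, 8, 9, 0, 1, 4, 4, 3, 5, 5, 4] sum 55 len 12
[8, 9, 0, 1, 4, 4, 3, 5, 5, 4, 6] sum 49 len 11
[9, 0, 1, 4, 4, 3, 5, 5, 4, 6, 7] sum 48 len 11
[9, 0, 1, 4, 4, 3, 5, 5, 4, 6, 7, 5] sum 53 len 12
[0, 1, 4, 4, 3, 5, 5, 4, 6, 7, 5, 4] sum 48 len 12
[4, 4, 3, 5, 5, 4, 6, 7, 5, 4, 8] sum 55 len 11
Longest length seen: 12.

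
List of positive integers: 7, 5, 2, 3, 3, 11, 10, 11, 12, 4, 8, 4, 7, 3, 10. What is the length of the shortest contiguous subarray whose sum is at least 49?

6

add 7: running sum 7 < 49
add 5: running sum 12 < 49
add 2: running sum 14 < 49
add 3: running sum 17 < 49
add 3: running sum 20 < 49
add 11: running sum 31 < 49
add 10: running sum 41 < 49
end 7: [7, 5, 2, 3, 3, 11, 10, 11] sum 52, len 8
end 8: [3, 3, 11, 10, 11, 12] sum 50, len 6
end 9: [3, 11, 10, 11, 12, 4] sum 51, len 6
end 10: [11, 10, 11, 12, 4, 8] sum 56, len 6
end 11: [10, 11, 12, 4, 8, 4] sum 49, len 6
end 12: [10, 11, 12, 4, 8, 4, 7] sum 56, len 7
end 13: [11, 12, 4, 8, 4, 7, 3] sum 49, len 7
end 14: [11, 12, 4, 8, 4, 7, 3, 10] sum 59, len 8
Shortest qualifying length: 6.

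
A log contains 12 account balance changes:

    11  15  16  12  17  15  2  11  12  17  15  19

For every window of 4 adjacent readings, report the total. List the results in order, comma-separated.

Sliding a size-4 window across the 12 values:
[11, 15, 16, 12] → sum 54
[15, 16, 12, 17] → sum 60
[16, 12, 17, 15] → sum 60
[12, 17, 15, 2] → sum 46
[17, 15, 2, 11] → sum 45
[15, 2, 11, 12] → sum 40
[2, 11, 12, 17] → sum 42
[11, 12, 17, 15] → sum 55
[12, 17, 15, 19] → sum 63

54, 60, 60, 46, 45, 40, 42, 55, 63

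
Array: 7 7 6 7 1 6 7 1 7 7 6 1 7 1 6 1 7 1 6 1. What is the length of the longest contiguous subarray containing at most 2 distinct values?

add 7: window [7] (1 distinct), len 1
add 7: window [7, 7] (1 distinct), len 2
add 6: window [7, 7, 6] (2 distinct), len 3
add 7: window [7, 7, 6, 7] (2 distinct), len 4
add 1: window [7, 1] (2 distinct), len 2
add 6: window [1, 6] (2 distinct), len 2
add 7: window [6, 7] (2 distinct), len 2
add 1: window [7, 1] (2 distinct), len 2
add 7: window [7, 1, 7] (2 distinct), len 3
add 7: window [7, 1, 7, 7] (2 distinct), len 4
add 6: window [7, 7, 6] (2 distinct), len 3
add 1: window [6, 1] (2 distinct), len 2
add 7: window [1, 7] (2 distinct), len 2
add 1: window [1, 7, 1] (2 distinct), len 3
add 6: window [1, 6] (2 distinct), len 2
add 1: window [1, 6, 1] (2 distinct), len 3
add 7: window [1, 7] (2 distinct), len 2
add 1: window [1, 7, 1] (2 distinct), len 3
add 6: window [1, 6] (2 distinct), len 2
add 1: window [1, 6, 1] (2 distinct), len 3
Longest length with ≤2 distinct: 4.

4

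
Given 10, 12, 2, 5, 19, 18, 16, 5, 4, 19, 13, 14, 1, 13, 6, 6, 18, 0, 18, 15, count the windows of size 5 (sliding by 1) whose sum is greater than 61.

3

[10, 12, 2, 5, 19] → sum 48
[12, 2, 5, 19, 18] → sum 56
[2, 5, 19, 18, 16] → sum 60
[5, 19, 18, 16, 5] → sum 63  > 61 ✓
[19, 18, 16, 5, 4] → sum 62  > 61 ✓
[18, 16, 5, 4, 19] → sum 62  > 61 ✓
[16, 5, 4, 19, 13] → sum 57
[5, 4, 19, 13, 14] → sum 55
[4, 19, 13, 14, 1] → sum 51
[19, 13, 14, 1, 13] → sum 60
[13, 14, 1, 13, 6] → sum 47
[14, 1, 13, 6, 6] → sum 40
[1, 13, 6, 6, 18] → sum 44
[13, 6, 6, 18, 0] → sum 43
[6, 6, 18, 0, 18] → sum 48
[6, 18, 0, 18, 15] → sum 57
3 windows satisfy the condition.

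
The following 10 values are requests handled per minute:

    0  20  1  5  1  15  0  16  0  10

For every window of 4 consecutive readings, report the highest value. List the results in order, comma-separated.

20, 20, 15, 15, 16, 16, 16

(0, 20, 1, 5) → max 20
(20, 1, 5, 1) → max 20
(1, 5, 1, 15) → max 15
(5, 1, 15, 0) → max 15
(1, 15, 0, 16) → max 16
(15, 0, 16, 0) → max 16
(0, 16, 0, 10) → max 16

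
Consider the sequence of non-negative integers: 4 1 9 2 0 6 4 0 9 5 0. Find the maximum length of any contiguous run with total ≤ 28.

add 4: [4] sum 4, len 1
add 1: [4, 1] sum 5, len 2
add 9: [4, 1, 9] sum 14, len 3
add 2: [4, 1, 9, 2] sum 16, len 4
add 0: [4, 1, 9, 2, 0] sum 16, len 5
add 6: [4, 1, 9, 2, 0, 6] sum 22, len 6
add 4: [4, 1, 9, 2, 0, 6, 4] sum 26, len 7
add 0: [4, 1, 9, 2, 0, 6, 4, 0] sum 26, len 8
add 9: [2, 0, 6, 4, 0, 9] sum 21, len 6
add 5: [2, 0, 6, 4, 0, 9, 5] sum 26, len 7
add 0: [2, 0, 6, 4, 0, 9, 5, 0] sum 26, len 8
Longest length seen: 8.

8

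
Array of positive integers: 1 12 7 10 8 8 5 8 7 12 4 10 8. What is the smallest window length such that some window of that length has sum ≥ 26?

Extend right; whenever the sum reaches 26, record the length and shrink from the left:
add 1: running sum 1 < 26
add 12: running sum 13 < 26
add 7: running sum 20 < 26
end 3: [12, 7, 10] sum 29, len 3
end 4: [12, 7, 10, 8] sum 37, len 4
end 5: [10, 8, 8] sum 26, len 3
end 6: [10, 8, 8, 5] sum 31, len 4
end 7: [8, 8, 5, 8] sum 29, len 4
end 8: [8, 5, 8, 7] sum 28, len 4
end 9: [8, 7, 12] sum 27, len 3
end 10: [8, 7, 12, 4] sum 31, len 4
end 11: [12, 4, 10] sum 26, len 3
end 12: [12, 4, 10, 8] sum 34, len 4
Shortest qualifying length: 3.

3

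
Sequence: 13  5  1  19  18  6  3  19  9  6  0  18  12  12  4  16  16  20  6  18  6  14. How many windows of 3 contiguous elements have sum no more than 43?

[13, 5, 1] → sum 19  ≤ 43 ✓
[5, 1, 19] → sum 25  ≤ 43 ✓
[1, 19, 18] → sum 38  ≤ 43 ✓
[19, 18, 6] → sum 43  ≤ 43 ✓
[18, 6, 3] → sum 27  ≤ 43 ✓
[6, 3, 19] → sum 28  ≤ 43 ✓
[3, 19, 9] → sum 31  ≤ 43 ✓
[19, 9, 6] → sum 34  ≤ 43 ✓
[9, 6, 0] → sum 15  ≤ 43 ✓
[6, 0, 18] → sum 24  ≤ 43 ✓
[0, 18, 12] → sum 30  ≤ 43 ✓
[18, 12, 12] → sum 42  ≤ 43 ✓
[12, 12, 4] → sum 28  ≤ 43 ✓
[12, 4, 16] → sum 32  ≤ 43 ✓
[4, 16, 16] → sum 36  ≤ 43 ✓
[16, 16, 20] → sum 52
[16, 20, 6] → sum 42  ≤ 43 ✓
[20, 6, 18] → sum 44
[6, 18, 6] → sum 30  ≤ 43 ✓
[18, 6, 14] → sum 38  ≤ 43 ✓
18 windows satisfy the condition.

18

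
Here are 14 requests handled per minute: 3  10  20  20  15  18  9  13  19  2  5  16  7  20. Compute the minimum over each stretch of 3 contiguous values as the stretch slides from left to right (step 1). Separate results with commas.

Sliding a size-3 window across the 14 values:
(3, 10, 20) → min 3
(10, 20, 20) → min 10
(20, 20, 15) → min 15
(20, 15, 18) → min 15
(15, 18, 9) → min 9
(18, 9, 13) → min 9
(9, 13, 19) → min 9
(13, 19, 2) → min 2
(19, 2, 5) → min 2
(2, 5, 16) → min 2
(5, 16, 7) → min 5
(16, 7, 20) → min 7

3, 10, 15, 15, 9, 9, 9, 2, 2, 2, 5, 7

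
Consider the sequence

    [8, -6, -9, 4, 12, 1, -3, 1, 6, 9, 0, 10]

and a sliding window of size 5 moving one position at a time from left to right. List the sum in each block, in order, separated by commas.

9, 2, 5, 15, 17, 14, 13, 26

8 -6 -9 4 12 → sum 9
-6 -9 4 12 1 → sum 2
-9 4 12 1 -3 → sum 5
4 12 1 -3 1 → sum 15
12 1 -3 1 6 → sum 17
1 -3 1 6 9 → sum 14
-3 1 6 9 0 → sum 13
1 6 9 0 10 → sum 26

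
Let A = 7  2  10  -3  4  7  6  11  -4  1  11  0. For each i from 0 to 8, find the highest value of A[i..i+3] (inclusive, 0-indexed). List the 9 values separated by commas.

10, 10, 10, 7, 11, 11, 11, 11, 11

[7, 2, 10, -3] → max 10
[2, 10, -3, 4] → max 10
[10, -3, 4, 7] → max 10
[-3, 4, 7, 6] → max 7
[4, 7, 6, 11] → max 11
[7, 6, 11, -4] → max 11
[6, 11, -4, 1] → max 11
[11, -4, 1, 11] → max 11
[-4, 1, 11, 0] → max 11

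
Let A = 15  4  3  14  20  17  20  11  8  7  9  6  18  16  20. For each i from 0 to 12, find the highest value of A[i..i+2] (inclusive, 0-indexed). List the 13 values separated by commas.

15, 14, 20, 20, 20, 20, 20, 11, 9, 9, 18, 18, 20

15 4 3 → max 15
4 3 14 → max 14
3 14 20 → max 20
14 20 17 → max 20
20 17 20 → max 20
17 20 11 → max 20
20 11 8 → max 20
11 8 7 → max 11
8 7 9 → max 9
7 9 6 → max 9
9 6 18 → max 18
6 18 16 → max 18
18 16 20 → max 20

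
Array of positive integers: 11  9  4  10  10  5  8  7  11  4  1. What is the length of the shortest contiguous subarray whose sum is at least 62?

8

Extend right; whenever the sum reaches 62, record the length and shrink from the left:
add 11: running sum 11 < 62
add 9: running sum 20 < 62
add 4: running sum 24 < 62
add 10: running sum 34 < 62
add 10: running sum 44 < 62
add 5: running sum 49 < 62
add 8: running sum 57 < 62
end 7: [11, 9, 4, 10, 10, 5, 8, 7] sum 64, len 8
end 8: [9, 4, 10, 10, 5, 8, 7, 11] sum 64, len 8
end 9: [9, 4, 10, 10, 5, 8, 7, 11, 4] sum 68, len 9
end 10: [9, 4, 10, 10, 5, 8, 7, 11, 4, 1] sum 69, len 10
Shortest qualifying length: 8.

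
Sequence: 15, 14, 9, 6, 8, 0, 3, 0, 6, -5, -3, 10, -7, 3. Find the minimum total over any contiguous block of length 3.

-2

Each size-3 window and its sum:
[15, 14, 9] → sum 38
[14, 9, 6] → sum 29
[9, 6, 8] → sum 23
[6, 8, 0] → sum 14
[8, 0, 3] → sum 11
[0, 3, 0] → sum 3
[3, 0, 6] → sum 9
[0, 6, -5] → sum 1
[6, -5, -3] → sum -2
[-5, -3, 10] → sum 2
[-3, 10, -7] → sum 0
[10, -7, 3] → sum 6
Minimum of these is -2.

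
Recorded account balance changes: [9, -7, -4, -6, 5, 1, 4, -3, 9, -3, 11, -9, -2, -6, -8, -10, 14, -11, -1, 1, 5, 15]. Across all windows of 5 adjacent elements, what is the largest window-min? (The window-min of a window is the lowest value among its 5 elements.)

[9, -7, -4, -6, 5] → min -7
[-7, -4, -6, 5, 1] → min -7
[-4, -6, 5, 1, 4] → min -6
[-6, 5, 1, 4, -3] → min -6
[5, 1, 4, -3, 9] → min -3
[1, 4, -3, 9, -3] → min -3
[4, -3, 9, -3, 11] → min -3
[-3, 9, -3, 11, -9] → min -9
[9, -3, 11, -9, -2] → min -9
[-3, 11, -9, -2, -6] → min -9
[11, -9, -2, -6, -8] → min -9
[-9, -2, -6, -8, -10] → min -10
[-2, -6, -8, -10, 14] → min -10
[-6, -8, -10, 14, -11] → min -11
[-8, -10, 14, -11, -1] → min -11
[-10, 14, -11, -1, 1] → min -11
[14, -11, -1, 1, 5] → min -11
[-11, -1, 1, 5, 15] → min -11
Largest of these is -3.

-3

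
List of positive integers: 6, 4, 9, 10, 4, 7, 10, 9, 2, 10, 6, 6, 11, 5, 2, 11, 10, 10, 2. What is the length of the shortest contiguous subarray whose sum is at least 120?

16

add 6: running sum 6 < 120
add 4: running sum 10 < 120
add 9: running sum 19 < 120
add 10: running sum 29 < 120
add 4: running sum 33 < 120
add 7: running sum 40 < 120
add 10: running sum 50 < 120
add 9: running sum 59 < 120
add 2: running sum 61 < 120
add 10: running sum 71 < 120
add 6: running sum 77 < 120
add 6: running sum 83 < 120
add 11: running sum 94 < 120
add 5: running sum 99 < 120
add 2: running sum 101 < 120
add 11: running sum 112 < 120
add 10: shortest ending here [6, 4, 9, 10, 4, 7, 10, 9, 2, 10, 6, 6, 11, 5, 2, 11, 10] sum 122, len 17
add 10: shortest ending here [9, 10, 4, 7, 10, 9, 2, 10, 6, 6, 11, 5, 2, 11, 10, 10] sum 122, len 16
add 2: shortest ending here [9, 10, 4, 7, 10, 9, 2, 10, 6, 6, 11, 5, 2, 11, 10, 10, 2] sum 124, len 17
Shortest qualifying length: 16.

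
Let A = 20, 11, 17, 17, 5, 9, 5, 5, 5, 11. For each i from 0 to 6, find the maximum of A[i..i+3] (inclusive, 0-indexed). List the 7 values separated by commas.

20, 17, 17, 17, 9, 9, 11

Sliding a size-4 window across the 10 values:
20 11 17 17 → max 20
11 17 17 5 → max 17
17 17 5 9 → max 17
17 5 9 5 → max 17
5 9 5 5 → max 9
9 5 5 5 → max 9
5 5 5 11 → max 11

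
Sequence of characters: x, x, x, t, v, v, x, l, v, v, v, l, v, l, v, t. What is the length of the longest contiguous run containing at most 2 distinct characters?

8

[x] 1 distinct, len 1
[x, x] 1 distinct, len 2
[x, x, x] 1 distinct, len 3
[x, x, x, t] 2 distinct, len 4
[t, v] 2 distinct, len 2
[t, v, v] 2 distinct, len 3
[v, v, x] 2 distinct, len 3
[x, l] 2 distinct, len 2
[l, v] 2 distinct, len 2
[l, v, v] 2 distinct, len 3
[l, v, v, v] 2 distinct, len 4
[l, v, v, v, l] 2 distinct, len 5
[l, v, v, v, l, v] 2 distinct, len 6
[l, v, v, v, l, v, l] 2 distinct, len 7
[l, v, v, v, l, v, l, v] 2 distinct, len 8
[v, t] 2 distinct, len 2
Longest length with ≤2 distinct: 8.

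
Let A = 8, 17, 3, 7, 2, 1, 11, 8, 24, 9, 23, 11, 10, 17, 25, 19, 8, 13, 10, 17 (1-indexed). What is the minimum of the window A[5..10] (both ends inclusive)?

Elements at indices 5..10: 2, 1, 11, 8, 24, 9
min(2, 1, 11, 8, 24, 9) = 1

1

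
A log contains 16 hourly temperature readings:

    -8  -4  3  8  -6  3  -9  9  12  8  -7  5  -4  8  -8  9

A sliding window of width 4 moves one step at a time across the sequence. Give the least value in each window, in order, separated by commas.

[-8, -4, 3, 8] → min -8
[-4, 3, 8, -6] → min -6
[3, 8, -6, 3] → min -6
[8, -6, 3, -9] → min -9
[-6, 3, -9, 9] → min -9
[3, -9, 9, 12] → min -9
[-9, 9, 12, 8] → min -9
[9, 12, 8, -7] → min -7
[12, 8, -7, 5] → min -7
[8, -7, 5, -4] → min -7
[-7, 5, -4, 8] → min -7
[5, -4, 8, -8] → min -8
[-4, 8, -8, 9] → min -8

-8, -6, -6, -9, -9, -9, -9, -7, -7, -7, -7, -8, -8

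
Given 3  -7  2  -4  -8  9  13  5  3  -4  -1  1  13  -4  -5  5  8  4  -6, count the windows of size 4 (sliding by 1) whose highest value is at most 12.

8

(3, -7, 2, -4) → max 3  ≤ 12 ✓
(-7, 2, -4, -8) → max 2  ≤ 12 ✓
(2, -4, -8, 9) → max 9  ≤ 12 ✓
(-4, -8, 9, 13) → max 13
(-8, 9, 13, 5) → max 13
(9, 13, 5, 3) → max 13
(13, 5, 3, -4) → max 13
(5, 3, -4, -1) → max 5  ≤ 12 ✓
(3, -4, -1, 1) → max 3  ≤ 12 ✓
(-4, -1, 1, 13) → max 13
(-1, 1, 13, -4) → max 13
(1, 13, -4, -5) → max 13
(13, -4, -5, 5) → max 13
(-4, -5, 5, 8) → max 8  ≤ 12 ✓
(-5, 5, 8, 4) → max 8  ≤ 12 ✓
(5, 8, 4, -6) → max 8  ≤ 12 ✓
8 windows satisfy the condition.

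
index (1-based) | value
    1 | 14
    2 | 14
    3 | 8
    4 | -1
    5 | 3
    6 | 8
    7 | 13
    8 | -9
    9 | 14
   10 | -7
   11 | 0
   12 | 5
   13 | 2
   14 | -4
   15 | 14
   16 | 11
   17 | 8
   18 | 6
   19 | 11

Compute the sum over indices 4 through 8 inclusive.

14

Elements at indices 4..8: -1, 3, 8, 13, -9
sum(-1, 3, 8, 13, -9) = 14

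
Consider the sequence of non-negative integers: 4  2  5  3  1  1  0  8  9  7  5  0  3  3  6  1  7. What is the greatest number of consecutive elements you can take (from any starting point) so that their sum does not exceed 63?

Extend to the right; shrink from the left whenever the sum exceeds 63:
add 4: [4] sum 4, len 1
add 2: [4, 2] sum 6, len 2
add 5: [4, 2, 5] sum 11, len 3
add 3: [4, 2, 5, 3] sum 14, len 4
add 1: [4, 2, 5, 3, 1] sum 15, len 5
add 1: [4, 2, 5, 3, 1, 1] sum 16, len 6
add 0: [4, 2, 5, 3, 1, 1, 0] sum 16, len 7
add 8: [4, 2, 5, 3, 1, 1, 0, 8] sum 24, len 8
add 9: [4, 2, 5, 3, 1, 1, 0, 8, 9] sum 33, len 9
add 7: [4, 2, 5, 3, 1, 1, 0, 8, 9, 7] sum 40, len 10
add 5: [4, 2, 5, 3, 1, 1, 0, 8, 9, 7, 5] sum 45, len 11
add 0: [4, 2, 5, 3, 1, 1, 0, 8, 9, 7, 5, 0] sum 45, len 12
add 3: [4, 2, 5, 3, 1, 1, 0, 8, 9, 7, 5, 0, 3] sum 48, len 13
add 3: [4, 2, 5, 3, 1, 1, 0, 8, 9, 7, 5, 0, 3, 3] sum 51, len 14
add 6: [4, 2, 5, 3, 1, 1, 0, 8, 9, 7, 5, 0, 3, 3, 6] sum 57, len 15
add 1: [4, 2, 5, 3, 1, 1, 0, 8, 9, 7, 5, 0, 3, 3, 6, 1] sum 58, len 16
add 7: [2, 5, 3, 1, 1, 0, 8, 9, 7, 5, 0, 3, 3, 6, 1, 7] sum 61, len 16
Longest length seen: 16.

16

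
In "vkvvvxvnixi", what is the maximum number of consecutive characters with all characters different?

add v: [v] len 1
add k: [v, k] len 2
add v (repeat v, move left end past it): [k, v] len 2
add v (repeat v, move left end past it): [v] len 1
add v (repeat v, move left end past it): [v] len 1
add x: [v, x] len 2
add v (repeat v, move left end past it): [x, v] len 2
add n: [x, v, n] len 3
add i: [x, v, n, i] len 4
add x (repeat x, move left end past it): [v, n, i, x] len 4
add i (repeat i, move left end past it): [x, i] len 2
Longest all-distinct length: 4.

4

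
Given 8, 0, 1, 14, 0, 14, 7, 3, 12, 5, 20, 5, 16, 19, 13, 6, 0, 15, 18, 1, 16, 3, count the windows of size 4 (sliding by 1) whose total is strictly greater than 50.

3

8 0 1 14 → sum 23
0 1 14 0 → sum 15
1 14 0 14 → sum 29
14 0 14 7 → sum 35
0 14 7 3 → sum 24
14 7 3 12 → sum 36
7 3 12 5 → sum 27
3 12 5 20 → sum 40
12 5 20 5 → sum 42
5 20 5 16 → sum 46
20 5 16 19 → sum 60  > 50 ✓
5 16 19 13 → sum 53  > 50 ✓
16 19 13 6 → sum 54  > 50 ✓
19 13 6 0 → sum 38
13 6 0 15 → sum 34
6 0 15 18 → sum 39
0 15 18 1 → sum 34
15 18 1 16 → sum 50
18 1 16 3 → sum 38
3 windows satisfy the condition.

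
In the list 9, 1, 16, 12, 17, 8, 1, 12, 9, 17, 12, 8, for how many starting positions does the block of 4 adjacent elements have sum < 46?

9 1 16 12 → sum 38  < 46 ✓
1 16 12 17 → sum 46
16 12 17 8 → sum 53
12 17 8 1 → sum 38  < 46 ✓
17 8 1 12 → sum 38  < 46 ✓
8 1 12 9 → sum 30  < 46 ✓
1 12 9 17 → sum 39  < 46 ✓
12 9 17 12 → sum 50
9 17 12 8 → sum 46
5 windows satisfy the condition.

5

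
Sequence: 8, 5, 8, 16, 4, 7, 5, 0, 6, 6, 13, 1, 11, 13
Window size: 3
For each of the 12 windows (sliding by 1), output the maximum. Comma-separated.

8, 16, 16, 16, 7, 7, 6, 6, 13, 13, 13, 13

[8, 5, 8] → max 8
[5, 8, 16] → max 16
[8, 16, 4] → max 16
[16, 4, 7] → max 16
[4, 7, 5] → max 7
[7, 5, 0] → max 7
[5, 0, 6] → max 6
[0, 6, 6] → max 6
[6, 6, 13] → max 13
[6, 13, 1] → max 13
[13, 1, 11] → max 13
[1, 11, 13] → max 13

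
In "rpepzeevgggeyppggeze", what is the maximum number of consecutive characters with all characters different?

4

add r: [r] len 1
add p: [r, p] len 2
add e: [r, p, e] len 3
add p (repeat p, move left end past it): [e, p] len 2
add z: [e, p, z] len 3
add e (repeat e, move left end past it): [p, z, e] len 3
add e (repeat e, move left end past it): [e] len 1
add v: [e, v] len 2
add g: [e, v, g] len 3
add g (repeat g, move left end past it): [g] len 1
add g (repeat g, move left end past it): [g] len 1
add e: [g, e] len 2
add y: [g, e, y] len 3
add p: [g, e, y, p] len 4
add p (repeat p, move left end past it): [p] len 1
add g: [p, g] len 2
add g (repeat g, move left end past it): [g] len 1
add e: [g, e] len 2
add z: [g, e, z] len 3
add e (repeat e, move left end past it): [z, e] len 2
Longest all-distinct length: 4.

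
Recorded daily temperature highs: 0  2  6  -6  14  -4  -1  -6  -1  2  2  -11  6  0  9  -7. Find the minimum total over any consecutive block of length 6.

Each size-6 window and its sum:
(0, 2, 6, -6, 14, -4) → sum 12
(2, 6, -6, 14, -4, -1) → sum 11
(6, -6, 14, -4, -1, -6) → sum 3
(-6, 14, -4, -1, -6, -1) → sum -4
(14, -4, -1, -6, -1, 2) → sum 4
(-4, -1, -6, -1, 2, 2) → sum -8
(-1, -6, -1, 2, 2, -11) → sum -15
(-6, -1, 2, 2, -11, 6) → sum -8
(-1, 2, 2, -11, 6, 0) → sum -2
(2, 2, -11, 6, 0, 9) → sum 8
(2, -11, 6, 0, 9, -7) → sum -1
Minimum of these is -15.

-15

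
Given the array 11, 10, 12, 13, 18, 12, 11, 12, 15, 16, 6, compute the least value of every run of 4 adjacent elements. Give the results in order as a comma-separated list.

10, 10, 12, 11, 11, 11, 11, 6

Sliding a size-4 window across the 11 values:
11 10 12 13 → min 10
10 12 13 18 → min 10
12 13 18 12 → min 12
13 18 12 11 → min 11
18 12 11 12 → min 11
12 11 12 15 → min 11
11 12 15 16 → min 11
12 15 16 6 → min 6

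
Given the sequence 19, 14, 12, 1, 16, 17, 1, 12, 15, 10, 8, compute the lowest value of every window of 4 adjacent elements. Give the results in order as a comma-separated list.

[19, 14, 12, 1] → min 1
[14, 12, 1, 16] → min 1
[12, 1, 16, 17] → min 1
[1, 16, 17, 1] → min 1
[16, 17, 1, 12] → min 1
[17, 1, 12, 15] → min 1
[1, 12, 15, 10] → min 1
[12, 15, 10, 8] → min 8

1, 1, 1, 1, 1, 1, 1, 8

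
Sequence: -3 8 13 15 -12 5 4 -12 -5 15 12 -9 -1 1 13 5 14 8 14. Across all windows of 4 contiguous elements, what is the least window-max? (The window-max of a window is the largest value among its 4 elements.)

5

Window maxs for each of the 16 positions:
[-3, 8, 13, 15] → max 15
[8, 13, 15, -12] → max 15
[13, 15, -12, 5] → max 15
[15, -12, 5, 4] → max 15
[-12, 5, 4, -12] → max 5
[5, 4, -12, -5] → max 5
[4, -12, -5, 15] → max 15
[-12, -5, 15, 12] → max 15
[-5, 15, 12, -9] → max 15
[15, 12, -9, -1] → max 15
[12, -9, -1, 1] → max 12
[-9, -1, 1, 13] → max 13
[-1, 1, 13, 5] → max 13
[1, 13, 5, 14] → max 14
[13, 5, 14, 8] → max 14
[5, 14, 8, 14] → max 14
Least of these is 5.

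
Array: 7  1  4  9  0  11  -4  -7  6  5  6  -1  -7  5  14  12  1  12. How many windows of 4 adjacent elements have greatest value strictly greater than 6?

10

(7, 1, 4, 9) → max 9  > 6 ✓
(1, 4, 9, 0) → max 9  > 6 ✓
(4, 9, 0, 11) → max 11  > 6 ✓
(9, 0, 11, -4) → max 11  > 6 ✓
(0, 11, -4, -7) → max 11  > 6 ✓
(11, -4, -7, 6) → max 11  > 6 ✓
(-4, -7, 6, 5) → max 6
(-7, 6, 5, 6) → max 6
(6, 5, 6, -1) → max 6
(5, 6, -1, -7) → max 6
(6, -1, -7, 5) → max 6
(-1, -7, 5, 14) → max 14  > 6 ✓
(-7, 5, 14, 12) → max 14  > 6 ✓
(5, 14, 12, 1) → max 14  > 6 ✓
(14, 12, 1, 12) → max 14  > 6 ✓
10 windows satisfy the condition.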